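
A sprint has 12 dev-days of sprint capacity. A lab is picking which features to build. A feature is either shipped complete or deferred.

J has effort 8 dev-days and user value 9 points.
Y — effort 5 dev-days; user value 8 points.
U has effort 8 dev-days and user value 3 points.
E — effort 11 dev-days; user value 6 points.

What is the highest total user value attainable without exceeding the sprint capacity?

9

J: effort 8 ≤ 12, user value 9.
Y: effort 5 ≤ 12, user value 8.
Best is J with total user value 9.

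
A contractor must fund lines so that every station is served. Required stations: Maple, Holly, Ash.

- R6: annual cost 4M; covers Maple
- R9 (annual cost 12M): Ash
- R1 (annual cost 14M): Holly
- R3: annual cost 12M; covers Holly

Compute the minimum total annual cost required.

Choose R6, R9, and R3: together they cover Maple, Holly, Ash — every station.
Total annual cost: 4 + 12 + 12 = 28.
No cover costs less than 28.

28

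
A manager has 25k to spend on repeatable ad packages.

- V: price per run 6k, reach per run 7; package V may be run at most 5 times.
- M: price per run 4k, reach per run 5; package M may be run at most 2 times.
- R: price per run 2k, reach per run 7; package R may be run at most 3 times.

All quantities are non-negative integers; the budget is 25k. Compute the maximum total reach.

42

This is a bounded integer knapsack.
Take 3×V and 3×R: price 24 ≤ 25, reach 3·7 + 3·7 = 42.
R has the best ratio (7/2) and is taken to its limit of 3; remaining capacity is filled optimally with the others.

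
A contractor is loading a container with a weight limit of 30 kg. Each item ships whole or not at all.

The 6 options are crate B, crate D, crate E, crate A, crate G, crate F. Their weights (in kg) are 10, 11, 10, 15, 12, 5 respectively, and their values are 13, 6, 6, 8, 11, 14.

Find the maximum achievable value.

This is a 0-1 knapsack instance.
Allowing fractional choices, the relaxed optimum would be about 39.8, but items are indivisible.
crate B + crate A + crate F: weight 10 + 15 + 5 = 30 ≤ 30, value 13 + 8 + 14 = 35.
crate B + crate G + crate F: weight 10 + 12 + 5 = 27 ≤ 30, value 13 + 11 + 14 = 38.
crate B + crate E + crate F: weight 10 + 10 + 5 = 25 ≤ 30, value 13 + 6 + 14 = 33.
Best is crate B, crate G, and crate F with total value 38.

38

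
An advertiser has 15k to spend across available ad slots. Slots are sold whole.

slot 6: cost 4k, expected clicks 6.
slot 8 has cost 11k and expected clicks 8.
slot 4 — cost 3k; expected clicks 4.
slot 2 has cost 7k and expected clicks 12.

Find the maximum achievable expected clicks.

22

Allowing fractional choices, the relaxed optimum would be about 22.7, but ad slots are indivisible.
slot 6 + slot 4 + slot 2: cost 4 + 3 + 7 = 14 ≤ 15, expected clicks 6 + 4 + 12 = 22.
slot 6 + slot 2: cost 4 + 7 = 11 ≤ 15, expected clicks 6 + 12 = 18.
Best is slot 6, slot 4, and slot 2 with total expected clicks 22.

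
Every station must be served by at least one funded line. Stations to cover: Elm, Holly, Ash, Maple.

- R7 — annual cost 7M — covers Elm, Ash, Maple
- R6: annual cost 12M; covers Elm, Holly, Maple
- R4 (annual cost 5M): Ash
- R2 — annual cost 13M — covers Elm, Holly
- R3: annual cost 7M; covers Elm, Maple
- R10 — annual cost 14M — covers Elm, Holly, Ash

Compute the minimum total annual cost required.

This is an integer covering problem.
The greedy cost-per-new-station heuristic would pick R7 and R6 for 19, but a cheaper cover exists.
Choose R6 and R4: together they cover Elm, Holly, Ash, Maple — every station.
Total annual cost: 12 + 5 = 17.
No cover costs less than 17.

17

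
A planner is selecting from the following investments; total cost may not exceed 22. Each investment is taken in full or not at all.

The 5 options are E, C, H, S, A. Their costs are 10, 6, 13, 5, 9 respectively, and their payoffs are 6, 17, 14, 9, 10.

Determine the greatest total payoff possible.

Treat it as a binary knapsack problem.
C + S + A: cost 6 + 5 + 9 = 20 ≤ 22, payoff 17 + 9 + 10 = 36.
C + H: cost 6 + 13 = 19 ≤ 22, payoff 17 + 14 = 31.
E + C + S: cost 10 + 6 + 5 = 21 ≤ 22, payoff 6 + 17 + 9 = 32.
Best is C, S, and A with total payoff 36.

36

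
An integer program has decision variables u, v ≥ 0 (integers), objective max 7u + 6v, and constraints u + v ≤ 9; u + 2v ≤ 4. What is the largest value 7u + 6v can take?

(u,v)=(4,0): 1·4+1·0=4≤9, 1·4+2·0=4≤4, objective 28.
(u,v)=(3,0): 1·3+1·0=3≤9, 1·3+2·0=3≤4, objective 21.
The best lattice point is (4,0), giving 28.

28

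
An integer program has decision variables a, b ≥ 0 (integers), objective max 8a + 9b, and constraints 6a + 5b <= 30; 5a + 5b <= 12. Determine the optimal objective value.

(a,b)=(0,2): 6·0+5·2=10≤30, 5·0+5·2=10≤12, objective 18.
(a,b)=(1,1): 6·1+5·1=11≤30, 5·1+5·1=10≤12, objective 17.
(a,b)=(0,1): 6·0+5·1=5≤30, 5·0+5·1=5≤12, objective 9.
Maximum is 18 at (a,b)=(0,2).

18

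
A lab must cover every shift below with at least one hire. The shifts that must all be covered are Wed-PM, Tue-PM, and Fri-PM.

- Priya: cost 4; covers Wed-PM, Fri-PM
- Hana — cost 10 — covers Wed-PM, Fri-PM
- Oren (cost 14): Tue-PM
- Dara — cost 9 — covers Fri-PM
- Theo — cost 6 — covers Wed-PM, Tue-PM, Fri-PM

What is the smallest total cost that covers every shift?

6

This is a weighted set-cover instance.
Theo alone covers Wed-PM, Tue-PM, Fri-PM — every shift.
Total cost: 6.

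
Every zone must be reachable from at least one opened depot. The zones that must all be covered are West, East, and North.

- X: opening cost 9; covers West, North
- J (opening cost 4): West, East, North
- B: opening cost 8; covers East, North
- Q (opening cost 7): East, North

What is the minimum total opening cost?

J alone covers West, East, North — every zone.
Total opening cost: 4.
No cover costs less than 4.

4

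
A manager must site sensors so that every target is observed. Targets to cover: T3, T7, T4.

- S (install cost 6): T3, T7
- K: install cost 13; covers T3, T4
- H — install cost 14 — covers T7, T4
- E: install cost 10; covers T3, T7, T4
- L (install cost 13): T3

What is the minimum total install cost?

10

This is a weighted set-cover instance.
The greedy cost-per-new-target heuristic would pick S and E for 16, but a cheaper cover exists.
E alone covers T3, T7, T4 — every target.
Total install cost: 10.
No cover costs less than 10.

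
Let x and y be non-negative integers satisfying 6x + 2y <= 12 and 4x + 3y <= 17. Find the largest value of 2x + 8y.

40

(x,y)=(0,5): 6·0+2·5=10≤12, 4·0+3·5=15≤17, objective 40.
(x,y)=(0,4): 6·0+2·4=8≤12, 4·0+3·4=12≤17, objective 32.
The best lattice point is (0,5), giving 40.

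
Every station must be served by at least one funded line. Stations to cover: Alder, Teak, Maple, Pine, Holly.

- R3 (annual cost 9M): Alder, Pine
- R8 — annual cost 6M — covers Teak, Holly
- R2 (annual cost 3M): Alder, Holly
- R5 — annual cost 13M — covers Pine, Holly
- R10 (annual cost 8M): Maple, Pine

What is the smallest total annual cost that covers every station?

17

Choose R8, R2, and R10: together they cover Alder, Teak, Maple, Pine, Holly — every station.
Total annual cost: 6 + 3 + 8 = 17.
No cover costs less than 17.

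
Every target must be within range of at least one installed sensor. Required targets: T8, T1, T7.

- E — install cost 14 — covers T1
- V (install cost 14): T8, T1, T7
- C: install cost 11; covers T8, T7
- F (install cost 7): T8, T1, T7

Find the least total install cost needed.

7

F alone covers T8, T1, T7 — every target.
Total install cost: 7.
No cover costs less than 7.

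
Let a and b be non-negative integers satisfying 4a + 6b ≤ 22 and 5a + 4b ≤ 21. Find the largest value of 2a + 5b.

17

The continuous relaxation peaks at (0, 3.67) with value 18.33; rounding to a feasible lattice point costs some objective.
(a,b)=(1,3): 4·1+6·3=22≤22, 5·1+4·3=17≤21, objective 17.
(a,b)=(0,3): 4·0+6·3=18≤22, 5·0+4·3=12≤21, objective 15.
The best lattice point is (1,3), giving 17.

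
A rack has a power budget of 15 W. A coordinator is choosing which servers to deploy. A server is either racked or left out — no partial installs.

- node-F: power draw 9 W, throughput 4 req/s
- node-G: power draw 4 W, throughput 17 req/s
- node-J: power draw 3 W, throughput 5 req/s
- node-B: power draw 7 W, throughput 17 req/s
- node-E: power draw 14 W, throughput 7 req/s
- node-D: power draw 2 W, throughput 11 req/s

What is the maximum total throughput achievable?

Take node-G, node-B, and node-D: power draw 4 + 7 + 2 = 13 ≤ 15, throughput 17 + 17 + 11 = 45.
No other feasible combination does better.

45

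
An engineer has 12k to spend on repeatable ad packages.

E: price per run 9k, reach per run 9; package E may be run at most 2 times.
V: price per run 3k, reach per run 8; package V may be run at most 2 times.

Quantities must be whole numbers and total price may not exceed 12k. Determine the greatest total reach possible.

17

V has the best ratio (8/3); taking only V gives at most 2×8 = 16 (stopped by the supply cap of 2).
Mixing does better — 1×E and 1×V: price 12 ≤ 12, reach 1·9 + 1·8 = 17.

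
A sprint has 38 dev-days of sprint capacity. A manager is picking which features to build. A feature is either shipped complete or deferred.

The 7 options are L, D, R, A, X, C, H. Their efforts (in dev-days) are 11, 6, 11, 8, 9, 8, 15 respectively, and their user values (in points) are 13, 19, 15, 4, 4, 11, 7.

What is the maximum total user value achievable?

58

Allowing fractional choices, the relaxed optimum would be about 59.0, but features are indivisible.
L + D + R + A: effort 11 + 6 + 11 + 8 = 36 ≤ 38, user value 13 + 19 + 15 + 4 = 51.
L + D + R + X: effort 11 + 6 + 11 + 9 = 37 ≤ 38, user value 13 + 19 + 15 + 4 = 51.
L + D + R + C: effort 11 + 6 + 11 + 8 = 36 ≤ 38, user value 13 + 19 + 15 + 11 = 58.
Best is L, D, R, and C with total user value 58.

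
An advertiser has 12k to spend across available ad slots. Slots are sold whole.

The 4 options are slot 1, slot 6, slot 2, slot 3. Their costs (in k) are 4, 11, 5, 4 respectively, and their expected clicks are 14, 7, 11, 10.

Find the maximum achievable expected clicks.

25

Take slot 1 and slot 2: cost 4 + 5 = 9 ≤ 12, expected clicks 14 + 11 = 25.
No other feasible combination does better.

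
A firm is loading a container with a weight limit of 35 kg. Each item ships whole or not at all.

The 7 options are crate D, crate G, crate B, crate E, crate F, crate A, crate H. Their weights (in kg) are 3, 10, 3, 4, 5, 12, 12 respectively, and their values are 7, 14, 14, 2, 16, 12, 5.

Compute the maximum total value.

Take crate D, crate G, crate B, crate F, and crate A: weight 3 + 10 + 3 + 5 + 12 = 33 ≤ 35, value 7 + 14 + 14 + 16 + 12 = 63.
No other feasible combination does better.

63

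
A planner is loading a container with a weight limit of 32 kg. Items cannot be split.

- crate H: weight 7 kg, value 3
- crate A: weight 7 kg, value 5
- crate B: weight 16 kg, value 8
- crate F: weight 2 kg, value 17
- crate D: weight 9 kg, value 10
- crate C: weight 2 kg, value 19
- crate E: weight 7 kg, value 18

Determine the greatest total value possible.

69

Allowing fractional choices, the relaxed optimum would be about 71.5, but items are indivisible.
crate F + crate D + crate C + crate E: weight 2 + 9 + 2 + 7 = 20 ≤ 32, value 17 + 10 + 19 + 18 = 64.
crate A + crate F + crate D + crate C + crate E: weight 7 + 2 + 9 + 2 + 7 = 27 ≤ 32, value 5 + 17 + 10 + 19 + 18 = 69.
crate H + crate F + crate D + crate C + crate E: weight 7 + 2 + 9 + 2 + 7 = 27 ≤ 32, value 3 + 17 + 10 + 19 + 18 = 67.
Best is crate A, crate F, crate D, crate C, and crate E with total value 69.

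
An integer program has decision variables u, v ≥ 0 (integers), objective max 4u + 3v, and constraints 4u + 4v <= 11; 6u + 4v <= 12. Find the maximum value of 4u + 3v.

The continuous relaxation peaks at (0.5, 2.25) with value 8.75; rounding to a feasible lattice point costs some objective.
(u,v)=(2,0) is feasible, giving 8.
(u,v)=(1,1) is feasible, giving 7.
(u,v)=(0,2) is feasible, giving 6.
The best lattice point is (2,0), giving 8.

8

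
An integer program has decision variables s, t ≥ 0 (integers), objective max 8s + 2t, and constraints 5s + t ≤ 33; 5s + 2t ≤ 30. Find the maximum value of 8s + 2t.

48

(s,t)=(6,0): 5·6+1·0=30≤33, 5·6+2·0=30≤30, objective 48.
(s,t)=(5,1): 5·5+1·1=26≤33, 5·5+2·1=27≤30, objective 42.
(s,t)=(5,0): 5·5+1·0=25≤33, 5·5+2·0=25≤30, objective 40.
The best lattice point is (6,0), giving 48.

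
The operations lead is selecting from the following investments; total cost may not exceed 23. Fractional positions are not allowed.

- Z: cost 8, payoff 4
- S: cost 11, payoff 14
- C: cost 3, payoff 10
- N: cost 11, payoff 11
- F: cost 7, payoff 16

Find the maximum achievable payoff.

40

Take S, C, and F: cost 11 + 3 + 7 = 21 ≤ 23, payoff 14 + 10 + 16 = 40.
No other feasible combination does better.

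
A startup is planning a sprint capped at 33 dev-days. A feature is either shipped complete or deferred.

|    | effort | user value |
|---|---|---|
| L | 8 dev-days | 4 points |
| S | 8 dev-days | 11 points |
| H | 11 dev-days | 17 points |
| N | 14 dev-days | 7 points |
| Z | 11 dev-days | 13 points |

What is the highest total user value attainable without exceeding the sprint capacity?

41

Allowing fractional choices, the relaxed optimum would be about 42.5, but features are indivisible.
S + H + Z: effort 8 + 11 + 11 = 30 ≤ 33, user value 11 + 17 + 13 = 41.
S + H + N: effort 8 + 11 + 14 = 33 ≤ 33, user value 11 + 17 + 7 = 35.
L + H + Z: effort 8 + 11 + 11 = 30 ≤ 33, user value 4 + 17 + 13 = 34.
Best is S, H, and Z with total user value 41.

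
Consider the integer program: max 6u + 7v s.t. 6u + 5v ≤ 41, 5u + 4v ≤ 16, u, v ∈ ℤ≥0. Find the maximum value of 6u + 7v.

(u,v)=(0,4) is feasible, giving 28.
(u,v)=(0,3) is feasible, giving 21.
The best lattice point is (0,4), giving 28.

28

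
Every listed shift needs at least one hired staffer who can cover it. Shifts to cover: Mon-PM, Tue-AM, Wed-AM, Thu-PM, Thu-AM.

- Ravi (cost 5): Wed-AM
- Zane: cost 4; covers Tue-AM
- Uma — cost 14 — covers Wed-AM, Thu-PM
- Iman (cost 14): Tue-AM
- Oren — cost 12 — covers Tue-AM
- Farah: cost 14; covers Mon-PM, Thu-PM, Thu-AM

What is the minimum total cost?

This is an integer covering problem.
Choose Ravi, Zane, and Farah: together they cover Mon-PM, Tue-AM, Wed-AM, Thu-PM, Thu-AM — every shift.
Total cost: 5 + 4 + 14 = 23.

23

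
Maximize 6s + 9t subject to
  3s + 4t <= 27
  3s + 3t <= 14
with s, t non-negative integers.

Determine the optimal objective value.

36

(s,t)=(0,4): 3·0+4·4=16≤27, 3·0+3·4=12≤14, objective 36.
(s,t)=(1,3): 3·1+4·3=15≤27, 3·1+3·3=12≤14, objective 33.
(s,t)=(0,3): 3·0+4·3=12≤27, 3·0+3·3=9≤14, objective 27.
The best lattice point is (0,4), giving 36.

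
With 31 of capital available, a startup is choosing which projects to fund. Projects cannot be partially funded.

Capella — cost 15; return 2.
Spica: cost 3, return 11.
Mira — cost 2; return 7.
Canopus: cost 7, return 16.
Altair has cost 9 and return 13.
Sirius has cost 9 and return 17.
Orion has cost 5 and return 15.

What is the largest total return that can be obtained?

66

Allowing fractional choices, the relaxed optimum would be about 73.2, but projects are indivisible.
Spica + Mira + Canopus + Altair + Sirius: cost 3 + 2 + 7 + 9 + 9 = 30 ≤ 31, return 11 + 7 + 16 + 13 + 17 = 64.
Spica + Mira + Canopus + Sirius + Orion: cost 3 + 2 + 7 + 9 + 5 = 26 ≤ 31, return 11 + 7 + 16 + 17 + 15 = 66.
Spica + Mira + Altair + Sirius + Orion: cost 3 + 2 + 9 + 9 + 5 = 28 ≤ 31, return 11 + 7 + 13 + 17 + 15 = 63.
Best is Spica, Mira, Canopus, Sirius, and Orion with total return 66.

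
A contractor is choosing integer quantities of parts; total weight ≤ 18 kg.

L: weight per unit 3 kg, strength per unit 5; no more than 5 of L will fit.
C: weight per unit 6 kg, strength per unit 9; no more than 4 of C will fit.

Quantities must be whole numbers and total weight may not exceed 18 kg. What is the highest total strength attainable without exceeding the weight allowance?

Take 4×L and 1×C: weight 18 ≤ 18, strength 4·5 + 1·9 = 29.
No other integer combination yields more.

29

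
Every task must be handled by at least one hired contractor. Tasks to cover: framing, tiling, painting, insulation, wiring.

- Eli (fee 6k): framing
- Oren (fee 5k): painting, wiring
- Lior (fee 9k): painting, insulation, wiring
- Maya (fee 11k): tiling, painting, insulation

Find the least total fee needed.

22

Choose Eli, Oren, and Maya: together they cover framing, tiling, painting, insulation, wiring — every task.
Total fee: 6 + 5 + 11 = 22.
No cover costs less than 22.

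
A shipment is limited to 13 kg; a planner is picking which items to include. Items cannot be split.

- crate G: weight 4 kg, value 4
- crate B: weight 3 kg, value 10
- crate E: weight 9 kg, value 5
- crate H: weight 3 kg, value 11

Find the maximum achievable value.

Take crate G, crate B, and crate H: weight 4 + 3 + 3 = 10 ≤ 13, value 4 + 10 + 11 = 25.
No other feasible combination does better.

25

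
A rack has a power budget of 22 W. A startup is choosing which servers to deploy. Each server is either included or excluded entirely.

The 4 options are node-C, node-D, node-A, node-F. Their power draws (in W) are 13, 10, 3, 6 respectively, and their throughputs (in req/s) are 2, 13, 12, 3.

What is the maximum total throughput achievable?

This is a 0-1 knapsack instance.
Allowing fractional choices, the relaxed optimum would be about 28.5, but servers are indivisible.
node-D + node-A: power draw 10 + 3 = 13 ≤ 22, throughput 13 + 12 = 25.
node-D + node-A + node-F: power draw 10 + 3 + 6 = 19 ≤ 22, throughput 13 + 12 + 3 = 28.
node-C + node-A + node-F: power draw 13 + 3 + 6 = 22 ≤ 22, throughput 2 + 12 + 3 = 17.
Best is node-D, node-A, and node-F with total throughput 28.

28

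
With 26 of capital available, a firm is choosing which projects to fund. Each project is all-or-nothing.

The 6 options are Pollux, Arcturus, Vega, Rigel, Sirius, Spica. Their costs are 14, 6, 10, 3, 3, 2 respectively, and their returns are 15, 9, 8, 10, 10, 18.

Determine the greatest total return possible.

55

Allowing fractional choices, the relaxed optimum would be about 59.9, but projects are indivisible.
Arcturus + Vega + Rigel + Sirius + Spica: cost 6 + 10 + 3 + 3 + 2 = 24 ≤ 26, return 9 + 8 + 10 + 10 + 18 = 55.
Pollux + Rigel + Sirius + Spica: cost 14 + 3 + 3 + 2 = 22 ≤ 26, return 15 + 10 + 10 + 18 = 53.
Pollux + Arcturus + Rigel + Spica: cost 14 + 6 + 3 + 2 = 25 ≤ 26, return 15 + 9 + 10 + 18 = 52.
Best is Arcturus, Vega, Rigel, Sirius, and Spica with total return 55.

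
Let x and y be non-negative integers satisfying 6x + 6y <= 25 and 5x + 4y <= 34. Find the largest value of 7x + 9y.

(x,y)=(0,4): 6·0+6·4=24≤25, 5·0+4·4=16≤34, objective 36.
(x,y)=(1,3): 6·1+6·3=24≤25, 5·1+4·3=17≤34, objective 34.
(x,y)=(0,3): 6·0+6·3=18≤25, 5·0+4·3=12≤34, objective 27.
The best lattice point is (0,4), giving 36.

36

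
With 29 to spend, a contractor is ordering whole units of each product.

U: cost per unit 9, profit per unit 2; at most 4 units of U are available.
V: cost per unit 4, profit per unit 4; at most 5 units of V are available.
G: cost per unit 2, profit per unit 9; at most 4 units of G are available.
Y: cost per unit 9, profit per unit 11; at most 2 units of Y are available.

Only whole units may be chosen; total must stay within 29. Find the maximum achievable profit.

59

4×G and 2×Y: cost 26 ≤ 29, profit 4·9 + 2·11 = 58.
3×V, 4×G, and 1×Y: cost 29 ≤ 29, profit 3·4 + 4·9 + 1·11 = 59.
Best is 59.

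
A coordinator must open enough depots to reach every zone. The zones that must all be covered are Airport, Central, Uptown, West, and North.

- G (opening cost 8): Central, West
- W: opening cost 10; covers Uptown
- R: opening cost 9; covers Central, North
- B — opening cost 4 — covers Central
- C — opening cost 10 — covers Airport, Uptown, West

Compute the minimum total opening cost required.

The greedy cost-per-new-zone heuristic would pick C, B, and R for 23, but a cheaper cover exists.
Choose R and C: together they cover Airport, Central, Uptown, West, North — every zone.
Total opening cost: 9 + 10 = 19.
No cover costs less than 19.

19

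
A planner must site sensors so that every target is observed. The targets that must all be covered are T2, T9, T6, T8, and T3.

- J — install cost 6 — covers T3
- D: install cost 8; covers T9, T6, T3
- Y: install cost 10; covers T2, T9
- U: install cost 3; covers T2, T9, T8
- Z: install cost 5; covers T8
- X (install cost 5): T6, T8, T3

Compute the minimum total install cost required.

Choose U and X: together they cover T2, T9, T6, T8, T3 — every target.
Total install cost: 3 + 5 = 8.

8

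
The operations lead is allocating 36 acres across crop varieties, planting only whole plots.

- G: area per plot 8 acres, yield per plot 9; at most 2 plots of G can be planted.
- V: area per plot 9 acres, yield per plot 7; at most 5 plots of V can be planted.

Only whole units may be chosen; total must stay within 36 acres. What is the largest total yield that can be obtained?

1×G and 3×V: area 35 ≤ 36, yield 1·9 + 3·7 = 30.
2×G and 2×V: area 34 ≤ 36, yield 2·9 + 2·7 = 32.
Best is 32.

32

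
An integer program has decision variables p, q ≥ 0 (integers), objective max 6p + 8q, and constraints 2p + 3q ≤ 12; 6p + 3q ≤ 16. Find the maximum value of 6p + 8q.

32

(p,q)=(0,4): 2·0+3·4=12≤12, 6·0+3·4=12≤16, objective 32.
(p,q)=(1,3): 2·1+3·3=11≤12, 6·1+3·3=15≤16, objective 30.
Maximum is 32 at (p,q)=(0,4).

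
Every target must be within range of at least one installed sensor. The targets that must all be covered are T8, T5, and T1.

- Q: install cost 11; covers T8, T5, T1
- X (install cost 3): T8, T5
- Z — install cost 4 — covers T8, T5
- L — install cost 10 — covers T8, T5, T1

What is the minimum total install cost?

This is an integer covering problem.
L alone covers T8, T5, T1 — every target.
Total install cost: 10.

10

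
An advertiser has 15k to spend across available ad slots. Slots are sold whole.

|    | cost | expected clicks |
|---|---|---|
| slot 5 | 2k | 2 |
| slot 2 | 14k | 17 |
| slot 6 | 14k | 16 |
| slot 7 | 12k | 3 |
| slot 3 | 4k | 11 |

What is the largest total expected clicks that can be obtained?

17

Allowing fractional choices, the relaxed optimum would be about 24.4, but ad slots are indivisible.
slot 2: cost 14 ≤ 15, expected clicks 17.
slot 6: cost 14 ≤ 15, expected clicks 16.
Best is slot 2 with total expected clicks 17.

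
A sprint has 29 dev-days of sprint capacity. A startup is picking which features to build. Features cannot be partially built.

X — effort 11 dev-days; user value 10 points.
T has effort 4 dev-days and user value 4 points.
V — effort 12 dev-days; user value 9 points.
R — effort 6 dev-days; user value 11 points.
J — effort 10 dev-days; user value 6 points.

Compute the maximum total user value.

30

V + R + J: effort 12 + 6 + 10 = 28 ≤ 29, user value 9 + 11 + 6 = 26.
X + V + R: effort 11 + 12 + 6 = 29 ≤ 29, user value 10 + 9 + 11 = 30.
X + R + J: effort 11 + 6 + 10 = 27 ≤ 29, user value 10 + 11 + 6 = 27.
Best is X, V, and R with total user value 30.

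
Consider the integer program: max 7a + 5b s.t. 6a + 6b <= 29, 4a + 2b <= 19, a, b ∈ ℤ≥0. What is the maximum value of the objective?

28

The continuous relaxation peaks at (4.67, 0.167) with value 33.50; rounding to a feasible lattice point costs some objective.
(a,b)=(4,0): 6·4+6·0=24≤29, 4·4+2·0=16≤19, objective 28.
(a,b)=(3,1): 6·3+6·1=24≤29, 4·3+2·1=14≤19, objective 26.
(a,b)=(3,0): 6·3+6·0=18≤29, 4·3+2·0=12≤19, objective 21.
Maximum is 28 at (a,b)=(4,0).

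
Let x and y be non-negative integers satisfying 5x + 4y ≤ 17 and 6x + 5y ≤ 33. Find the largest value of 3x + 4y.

The continuous relaxation peaks at (0, 4.25) with value 17.00; rounding to a feasible lattice point costs some objective.
(x,y)=(0,4): 5·0+4·4=16≤17, 6·0+5·4=20≤33, objective 16.
(x,y)=(1,3): 5·1+4·3=17≤17, 6·1+5·3=21≤33, objective 15.
Maximum is 16 at (x,y)=(0,4).

16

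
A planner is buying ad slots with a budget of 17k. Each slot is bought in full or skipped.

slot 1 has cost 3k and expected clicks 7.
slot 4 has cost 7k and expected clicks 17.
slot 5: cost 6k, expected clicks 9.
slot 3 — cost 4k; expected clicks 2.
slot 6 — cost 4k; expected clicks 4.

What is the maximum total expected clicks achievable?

33

slot 1 + slot 4 + slot 5: cost 3 + 7 + 6 = 16 ≤ 17, expected clicks 7 + 17 + 9 = 33.
slot 1 + slot 4 + slot 6: cost 3 + 7 + 4 = 14 ≤ 17, expected clicks 7 + 17 + 4 = 28.
slot 4 + slot 5 + slot 6: cost 7 + 6 + 4 = 17 ≤ 17, expected clicks 17 + 9 + 4 = 30.
Best is slot 1, slot 4, and slot 5 with total expected clicks 33.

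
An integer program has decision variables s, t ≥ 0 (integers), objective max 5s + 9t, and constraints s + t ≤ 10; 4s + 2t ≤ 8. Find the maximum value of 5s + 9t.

(s,t)=(0,4): 1·0+1·4=4≤10, 4·0+2·4=8≤8, objective 36.
(s,t)=(0,3): 1·0+1·3=3≤10, 4·0+2·3=6≤8, objective 27.
The best lattice point is (0,4), giving 36.

36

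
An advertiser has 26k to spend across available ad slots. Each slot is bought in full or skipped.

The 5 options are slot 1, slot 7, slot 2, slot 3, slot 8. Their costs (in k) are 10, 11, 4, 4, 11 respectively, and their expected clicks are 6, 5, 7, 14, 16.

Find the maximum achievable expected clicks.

Allowing fractional choices, the relaxed optimum would be about 41.2, but ad slots are indivisible.
slot 1 + slot 3 + slot 8: cost 10 + 4 + 11 = 25 ≤ 26, expected clicks 6 + 14 + 16 = 36.
slot 2 + slot 3 + slot 8: cost 4 + 4 + 11 = 19 ≤ 26, expected clicks 7 + 14 + 16 = 37.
Best is slot 2, slot 3, and slot 8 with total expected clicks 37.

37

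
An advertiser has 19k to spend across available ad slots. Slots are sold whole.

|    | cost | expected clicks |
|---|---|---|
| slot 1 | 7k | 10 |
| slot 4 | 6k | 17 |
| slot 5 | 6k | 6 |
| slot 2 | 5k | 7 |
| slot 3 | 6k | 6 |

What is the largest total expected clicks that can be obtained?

34

Take slot 1, slot 4, and slot 2: cost 7 + 6 + 5 = 18 ≤ 19, expected clicks 10 + 17 + 7 = 34.
No other feasible combination does better.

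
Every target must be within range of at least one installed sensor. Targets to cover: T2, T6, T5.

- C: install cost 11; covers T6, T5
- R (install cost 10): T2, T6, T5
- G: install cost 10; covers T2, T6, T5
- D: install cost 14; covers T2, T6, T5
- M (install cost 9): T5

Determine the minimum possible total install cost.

R alone covers T2, T6, T5 — every target.
Total install cost: 10.
No cover costs less than 10.

10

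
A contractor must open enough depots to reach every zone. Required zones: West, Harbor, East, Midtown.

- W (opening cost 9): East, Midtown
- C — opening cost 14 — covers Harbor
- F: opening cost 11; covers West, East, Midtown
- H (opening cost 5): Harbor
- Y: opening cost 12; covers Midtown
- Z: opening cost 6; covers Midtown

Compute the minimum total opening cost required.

Choose F and H: together they cover West, Harbor, East, Midtown — every zone.
Total opening cost: 11 + 5 = 16.
No cover costs less than 16.

16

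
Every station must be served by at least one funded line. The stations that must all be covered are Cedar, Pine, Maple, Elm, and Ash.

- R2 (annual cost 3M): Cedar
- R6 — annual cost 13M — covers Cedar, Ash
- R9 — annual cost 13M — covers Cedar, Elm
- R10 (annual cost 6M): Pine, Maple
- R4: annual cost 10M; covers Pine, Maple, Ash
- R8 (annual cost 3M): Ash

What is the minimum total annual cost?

The greedy cost-per-new-station heuristic would pick R2, R10, R8, and R9 for 25, but a cheaper cover exists.
Choose R9, R10, and R8: together they cover Cedar, Pine, Maple, Elm, Ash — every station.
Total annual cost: 13 + 6 + 3 = 22.
No cover costs less than 22.

22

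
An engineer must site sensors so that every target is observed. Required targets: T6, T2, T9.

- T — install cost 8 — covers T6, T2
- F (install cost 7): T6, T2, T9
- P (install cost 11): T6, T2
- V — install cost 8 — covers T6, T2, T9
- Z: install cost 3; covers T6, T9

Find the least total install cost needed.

7

The greedy cost-per-new-target heuristic would pick Z and F for 10, but a cheaper cover exists.
F alone covers T6, T2, T9 — every target.
Total install cost: 7.
No cover costs less than 7.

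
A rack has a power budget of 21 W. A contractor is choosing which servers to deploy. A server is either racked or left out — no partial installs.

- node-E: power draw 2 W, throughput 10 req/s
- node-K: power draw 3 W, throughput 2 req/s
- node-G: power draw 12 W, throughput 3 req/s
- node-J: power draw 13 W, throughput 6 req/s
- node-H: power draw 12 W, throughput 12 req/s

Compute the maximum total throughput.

24

node-E + node-K + node-J: power draw 2 + 3 + 13 = 18 ≤ 21, throughput 10 + 2 + 6 = 18.
node-E + node-K + node-H: power draw 2 + 3 + 12 = 17 ≤ 21, throughput 10 + 2 + 12 = 24.
node-E + node-H: power draw 2 + 12 = 14 ≤ 21, throughput 10 + 12 = 22.
Best is node-E, node-K, and node-H with total throughput 24.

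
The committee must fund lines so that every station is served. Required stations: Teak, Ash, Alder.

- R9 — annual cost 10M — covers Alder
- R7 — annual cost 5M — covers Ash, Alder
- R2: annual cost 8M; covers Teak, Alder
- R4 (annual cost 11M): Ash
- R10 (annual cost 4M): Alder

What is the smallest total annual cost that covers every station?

This is an integer covering problem.
Choose R7 and R2: together they cover Teak, Ash, Alder — every station.
Total annual cost: 5 + 8 = 13.
No cover costs less than 13.

13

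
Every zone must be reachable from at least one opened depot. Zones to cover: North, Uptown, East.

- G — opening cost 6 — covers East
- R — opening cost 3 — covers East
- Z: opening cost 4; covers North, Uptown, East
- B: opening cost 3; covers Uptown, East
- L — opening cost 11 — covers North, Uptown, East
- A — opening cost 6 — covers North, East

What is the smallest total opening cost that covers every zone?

4

Z alone covers North, Uptown, East — every zone.
Total opening cost: 4.
No cover costs less than 4.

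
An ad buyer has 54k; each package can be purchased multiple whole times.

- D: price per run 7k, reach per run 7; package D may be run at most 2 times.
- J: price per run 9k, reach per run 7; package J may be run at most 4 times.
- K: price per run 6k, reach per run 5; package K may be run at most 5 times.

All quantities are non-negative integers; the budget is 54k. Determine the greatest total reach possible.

46

This is a bounded integer knapsack.
2×D, 1×J, and 5×K: price 53 ≤ 54, reach 2·7 + 1·7 + 5·5 = 46.
2×D, 3×J, and 2×K: price 53 ≤ 54, reach 2·7 + 3·7 + 2·5 = 45.
Best is 46.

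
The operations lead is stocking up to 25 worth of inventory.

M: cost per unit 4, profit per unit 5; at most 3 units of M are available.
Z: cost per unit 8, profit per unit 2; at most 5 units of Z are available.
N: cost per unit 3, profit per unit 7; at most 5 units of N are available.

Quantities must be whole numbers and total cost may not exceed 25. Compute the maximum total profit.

45

2×M and 5×N: cost 23 ≤ 25, profit 2·5 + 5·7 = 45.
3×M and 4×N: cost 24 ≤ 25, profit 3·5 + 4·7 = 43.
Best is 45.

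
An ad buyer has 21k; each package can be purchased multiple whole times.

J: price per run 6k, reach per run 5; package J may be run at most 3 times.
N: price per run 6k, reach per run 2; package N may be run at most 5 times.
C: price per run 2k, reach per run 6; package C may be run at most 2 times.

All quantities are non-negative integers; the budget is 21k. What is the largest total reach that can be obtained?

22

C has the best ratio (6/2); taking only C gives at most 2×6 = 12 (stopped by the supply cap of 2).
Mixing does better — 2×J and 2×C: price 16 ≤ 21, reach 2·5 + 2·6 = 22.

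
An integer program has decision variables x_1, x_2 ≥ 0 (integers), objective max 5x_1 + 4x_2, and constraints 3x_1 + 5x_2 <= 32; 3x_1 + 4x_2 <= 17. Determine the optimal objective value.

The continuous relaxation peaks at (5.67, 0) with value 28.33; rounding to a feasible lattice point costs some objective.
(x_1,x_2)=(5,0): 3·5+5·0=15≤32, 3·5+4·0=15≤17, objective 25.
(x_1,x_2)=(4,1): 3·4+5·1=17≤32, 3·4+4·1=16≤17, objective 24.
No feasible integer point exceeds 25.

25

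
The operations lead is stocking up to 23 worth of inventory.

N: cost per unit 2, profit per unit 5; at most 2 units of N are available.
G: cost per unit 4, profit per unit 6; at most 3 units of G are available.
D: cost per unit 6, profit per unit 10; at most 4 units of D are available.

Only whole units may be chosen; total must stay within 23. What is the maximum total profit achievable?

N has the best ratio (5/2); taking only N gives at most 2×5 = 10 (stopped by the supply cap of 2).
Mixing does better — 2×N and 3×D: cost 22 ≤ 23, profit 2·5 + 3·10 = 40.

40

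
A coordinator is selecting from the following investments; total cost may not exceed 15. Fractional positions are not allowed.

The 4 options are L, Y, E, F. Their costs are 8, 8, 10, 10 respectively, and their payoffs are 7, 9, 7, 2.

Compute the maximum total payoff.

This is an integer program with binary decision variables.
Allowing fractional choices, the relaxed optimum would be about 15.1, but investments are indivisible.
L: cost 8 ≤ 15, payoff 7.
E: cost 10 ≤ 15, payoff 7.
Y: cost 8 ≤ 15, payoff 9.
Best is Y with total payoff 9.

9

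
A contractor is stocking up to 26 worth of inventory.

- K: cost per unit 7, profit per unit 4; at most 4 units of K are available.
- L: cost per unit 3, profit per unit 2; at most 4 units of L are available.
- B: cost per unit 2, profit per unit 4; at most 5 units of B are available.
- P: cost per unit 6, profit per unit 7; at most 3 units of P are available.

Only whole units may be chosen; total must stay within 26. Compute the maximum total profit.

37

B has the best ratio (4/2); taking only B gives at most 5×4 = 20 (stopped by the supply cap of 5).
Mixing does better — 4×B and 3×P: cost 26 ≤ 26, profit 4·4 + 3·7 = 37.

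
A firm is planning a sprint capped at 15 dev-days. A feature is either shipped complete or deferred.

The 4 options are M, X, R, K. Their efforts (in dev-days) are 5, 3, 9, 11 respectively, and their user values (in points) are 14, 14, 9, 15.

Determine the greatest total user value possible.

29

Allowing fractional choices, the relaxed optimum would be about 37.5, but features are indivisible.
X + K: effort 3 + 11 = 14 ≤ 15, user value 14 + 15 = 29.
M + X: effort 5 + 3 = 8 ≤ 15, user value 14 + 14 = 28.
Best is X and K with total user value 29.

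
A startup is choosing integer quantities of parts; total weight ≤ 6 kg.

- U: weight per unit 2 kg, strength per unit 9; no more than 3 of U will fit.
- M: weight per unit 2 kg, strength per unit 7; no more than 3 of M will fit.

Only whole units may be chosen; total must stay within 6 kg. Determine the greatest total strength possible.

27

This is a bounded integer knapsack.
U has the best ratio (9/2); taking only U gives at most 3×9 = 27 (stopped by the weight limit).
Optimal: 3×U: weight 6 ≤ 6, strength 3·9 = 27.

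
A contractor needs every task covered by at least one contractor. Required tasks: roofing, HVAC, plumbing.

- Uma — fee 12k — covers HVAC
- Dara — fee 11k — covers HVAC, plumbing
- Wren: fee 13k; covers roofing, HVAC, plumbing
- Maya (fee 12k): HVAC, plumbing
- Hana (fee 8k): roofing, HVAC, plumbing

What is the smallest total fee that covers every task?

8

Hana alone covers roofing, HVAC, plumbing — every task.
Total fee: 8.
No cover costs less than 8.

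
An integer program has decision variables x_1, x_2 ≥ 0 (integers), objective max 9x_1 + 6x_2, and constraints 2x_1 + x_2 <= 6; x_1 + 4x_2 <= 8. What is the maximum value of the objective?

27

The continuous relaxation peaks at (2.29, 1.43) with value 29.14; rounding to a feasible lattice point costs some objective.
(x_1,x_2)=(3,0) is feasible, giving 27.
(x_1,x_2)=(2,1) is feasible, giving 24.
(x_1,x_2)=(2,0) is feasible, giving 18.
(x_1,x_2)=(1,1) is feasible, giving 15.
The best lattice point is (3,0), giving 27.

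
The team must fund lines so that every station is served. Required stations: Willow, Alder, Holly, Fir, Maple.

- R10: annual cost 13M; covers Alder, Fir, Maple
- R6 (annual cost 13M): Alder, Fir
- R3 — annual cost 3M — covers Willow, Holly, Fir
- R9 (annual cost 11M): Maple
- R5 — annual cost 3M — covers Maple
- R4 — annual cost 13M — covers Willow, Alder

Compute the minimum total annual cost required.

The greedy cost-per-new-station heuristic would pick R3, R5, and R10 for 19, but a cheaper cover exists.
Choose R10 and R3: together they cover Willow, Alder, Holly, Fir, Maple — every station.
Total annual cost: 13 + 3 = 16.
No cover costs less than 16.

16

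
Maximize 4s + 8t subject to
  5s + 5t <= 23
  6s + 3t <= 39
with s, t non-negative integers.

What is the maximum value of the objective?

(s,t)=(0,4): 5·0+5·4=20≤23, 6·0+3·4=12≤39, objective 32.
(s,t)=(1,3): 5·1+5·3=20≤23, 6·1+3·3=15≤39, objective 28.
(s,t)=(0,3): 5·0+5·3=15≤23, 6·0+3·3=9≤39, objective 24.
The best lattice point is (0,4), giving 32.

32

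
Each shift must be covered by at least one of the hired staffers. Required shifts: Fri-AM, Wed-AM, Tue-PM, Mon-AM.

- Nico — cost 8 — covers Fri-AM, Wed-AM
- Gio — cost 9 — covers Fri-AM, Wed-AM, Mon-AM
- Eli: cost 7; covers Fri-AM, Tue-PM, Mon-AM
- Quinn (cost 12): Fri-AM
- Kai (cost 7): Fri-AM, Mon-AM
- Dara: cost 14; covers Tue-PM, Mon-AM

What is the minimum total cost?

15

Choose Nico and Eli: together they cover Fri-AM, Wed-AM, Tue-PM, Mon-AM — every shift.
Total cost: 8 + 7 = 15.
No cover costs less than 15.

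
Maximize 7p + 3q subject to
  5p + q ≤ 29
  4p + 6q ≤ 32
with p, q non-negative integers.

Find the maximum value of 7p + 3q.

Relaxing integrality, the LP optimum is 43.31 at (p,q) = (5.46, 1.69), which is not an integer point.
(p,q)=(5,2): 5·5+1·2=27≤29, 4·5+6·2=32≤32, objective 41.
(p,q)=(5,1): 5·5+1·1=26≤29, 4·5+6·1=26≤32, objective 38.
(p,q)=(5,0): 5·5+1·0=25≤29, 4·5+6·0=20≤32, objective 35.
No feasible integer point exceeds 41.

41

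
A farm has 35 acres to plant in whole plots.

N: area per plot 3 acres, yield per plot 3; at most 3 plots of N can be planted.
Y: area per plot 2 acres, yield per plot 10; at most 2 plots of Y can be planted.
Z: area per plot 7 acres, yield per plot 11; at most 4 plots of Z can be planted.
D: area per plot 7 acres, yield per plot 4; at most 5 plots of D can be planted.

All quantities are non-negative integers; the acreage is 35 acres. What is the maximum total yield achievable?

67

This is a bounded integer knapsack.
Take 1×N, 2×Y, and 4×Z: area 35 ≤ 35, yield 1·3 + 2·10 + 4·11 = 67.
Y has the best ratio (10/2) and is taken to its limit of 2; remaining capacity is filled optimally with the others.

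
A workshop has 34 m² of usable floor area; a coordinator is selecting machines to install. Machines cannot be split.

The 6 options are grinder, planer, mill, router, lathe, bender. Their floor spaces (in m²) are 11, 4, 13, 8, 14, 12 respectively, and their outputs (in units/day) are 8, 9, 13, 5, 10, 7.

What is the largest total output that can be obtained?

grinder + planer + mill: floor space 11 + 4 + 13 = 28 ≤ 34, output 8 + 9 + 13 = 30.
planer + mill + bender: floor space 4 + 13 + 12 = 29 ≤ 34, output 9 + 13 + 7 = 29.
planer + mill + lathe: floor space 4 + 13 + 14 = 31 ≤ 34, output 9 + 13 + 10 = 32.
Best is planer, mill, and lathe with total output 32.

32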